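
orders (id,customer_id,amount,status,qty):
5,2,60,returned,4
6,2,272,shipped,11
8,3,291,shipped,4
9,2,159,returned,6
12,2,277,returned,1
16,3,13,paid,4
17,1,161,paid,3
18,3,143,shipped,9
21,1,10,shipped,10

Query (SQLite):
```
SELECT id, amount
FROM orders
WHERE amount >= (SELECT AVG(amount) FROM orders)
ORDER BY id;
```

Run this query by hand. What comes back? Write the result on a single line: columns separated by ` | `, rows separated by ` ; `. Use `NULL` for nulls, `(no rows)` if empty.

Scalar subquery: AVG(amount) over all orders rows = 154.0.
Keep rows where amount >= that value.

6 | 272 ; 8 | 291 ; 9 | 159 ; 12 | 277 ; 17 | 161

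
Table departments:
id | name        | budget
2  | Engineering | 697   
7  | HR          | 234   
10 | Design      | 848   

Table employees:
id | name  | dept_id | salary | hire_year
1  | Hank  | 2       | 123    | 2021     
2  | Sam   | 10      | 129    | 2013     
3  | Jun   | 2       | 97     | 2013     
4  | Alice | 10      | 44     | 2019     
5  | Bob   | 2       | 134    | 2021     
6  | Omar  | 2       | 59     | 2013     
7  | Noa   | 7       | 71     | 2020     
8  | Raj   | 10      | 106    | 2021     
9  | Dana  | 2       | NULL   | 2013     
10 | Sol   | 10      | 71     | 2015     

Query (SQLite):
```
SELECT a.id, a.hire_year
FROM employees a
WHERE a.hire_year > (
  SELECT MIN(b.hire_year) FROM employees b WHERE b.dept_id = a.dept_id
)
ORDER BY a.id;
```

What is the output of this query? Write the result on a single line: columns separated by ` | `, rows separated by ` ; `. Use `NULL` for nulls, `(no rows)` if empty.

1 | 2021 ; 4 | 2019 ; 5 | 2021 ; 8 | 2021 ; 10 | 2015

For each employees row a, compute MIN(hire_year) over rows sharing a.dept_id.
Keep row a if a.hire_year > that per-group MIN.
  dept_id=2: MIN(hire_year) = 2013
  dept_id=7: MIN(hire_year) = 2020
  dept_id=10: MIN(hire_year) = 2013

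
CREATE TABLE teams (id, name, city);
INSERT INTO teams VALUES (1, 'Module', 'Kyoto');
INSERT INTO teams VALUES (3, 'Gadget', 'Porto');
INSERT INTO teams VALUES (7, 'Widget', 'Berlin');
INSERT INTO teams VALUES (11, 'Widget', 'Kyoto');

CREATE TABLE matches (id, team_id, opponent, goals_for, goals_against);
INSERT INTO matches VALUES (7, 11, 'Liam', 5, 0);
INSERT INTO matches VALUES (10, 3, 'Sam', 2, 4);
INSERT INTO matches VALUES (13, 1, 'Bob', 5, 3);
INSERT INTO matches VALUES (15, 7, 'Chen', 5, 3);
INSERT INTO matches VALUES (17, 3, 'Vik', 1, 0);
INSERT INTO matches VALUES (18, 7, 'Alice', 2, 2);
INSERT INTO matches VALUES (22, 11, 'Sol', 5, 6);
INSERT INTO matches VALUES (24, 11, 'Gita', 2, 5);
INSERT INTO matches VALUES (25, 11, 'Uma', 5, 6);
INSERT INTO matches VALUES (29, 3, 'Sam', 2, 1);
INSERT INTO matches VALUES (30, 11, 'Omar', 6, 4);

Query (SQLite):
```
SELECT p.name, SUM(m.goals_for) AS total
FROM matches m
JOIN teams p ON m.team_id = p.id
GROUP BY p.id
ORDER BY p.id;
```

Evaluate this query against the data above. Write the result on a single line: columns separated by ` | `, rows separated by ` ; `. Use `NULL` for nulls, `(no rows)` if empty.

Module | 5 ; Gadget | 5 ; Widget | 7 ; Widget | 23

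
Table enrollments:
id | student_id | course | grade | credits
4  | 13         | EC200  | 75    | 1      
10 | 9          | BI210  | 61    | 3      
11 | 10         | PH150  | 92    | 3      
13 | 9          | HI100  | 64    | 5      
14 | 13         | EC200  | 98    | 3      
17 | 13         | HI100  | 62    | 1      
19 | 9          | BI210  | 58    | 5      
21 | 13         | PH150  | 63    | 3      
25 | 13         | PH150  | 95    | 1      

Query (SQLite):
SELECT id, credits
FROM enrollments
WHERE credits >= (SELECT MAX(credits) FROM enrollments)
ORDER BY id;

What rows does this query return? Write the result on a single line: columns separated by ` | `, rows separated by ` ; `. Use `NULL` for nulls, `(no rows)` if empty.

Scalar subquery: MAX(credits) over all enrollments rows = 5.
Keep rows where credits >= that value.

13 | 5 ; 19 | 5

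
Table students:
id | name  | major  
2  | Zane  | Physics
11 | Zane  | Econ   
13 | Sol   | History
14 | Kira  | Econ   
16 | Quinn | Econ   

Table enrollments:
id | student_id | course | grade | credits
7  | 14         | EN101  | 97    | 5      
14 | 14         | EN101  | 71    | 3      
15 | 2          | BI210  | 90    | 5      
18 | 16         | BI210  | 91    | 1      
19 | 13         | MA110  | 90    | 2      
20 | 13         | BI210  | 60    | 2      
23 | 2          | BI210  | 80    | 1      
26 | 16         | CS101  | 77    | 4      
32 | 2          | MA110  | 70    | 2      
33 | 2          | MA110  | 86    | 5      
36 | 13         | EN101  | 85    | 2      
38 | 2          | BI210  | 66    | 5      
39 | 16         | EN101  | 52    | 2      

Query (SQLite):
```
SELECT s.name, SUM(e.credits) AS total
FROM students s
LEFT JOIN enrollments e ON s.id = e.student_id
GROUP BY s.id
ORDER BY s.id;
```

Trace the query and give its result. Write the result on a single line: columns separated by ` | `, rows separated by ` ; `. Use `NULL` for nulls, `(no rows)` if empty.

LEFT JOIN keeps every students row; unmatched ones get NULL for enrollments columns.
Group by students.id and compute SUM(e.credits). SUM over an all-NULL group is NULL.
  2: ids {15, 23, 32, 33, 38} → SUM(e.credits)=18
  11: ids {—} → SUM(e.credits)=NULL
  13: ids {19, 20, 36} → SUM(e.credits)=6
  14: ids {7, 14} → SUM(e.credits)=8
  16: ids {18, 26, 39} → SUM(e.credits)=7

Zane | 18 ; Zane | NULL ; Sol | 6 ; Kira | 8 ; Quinn | 7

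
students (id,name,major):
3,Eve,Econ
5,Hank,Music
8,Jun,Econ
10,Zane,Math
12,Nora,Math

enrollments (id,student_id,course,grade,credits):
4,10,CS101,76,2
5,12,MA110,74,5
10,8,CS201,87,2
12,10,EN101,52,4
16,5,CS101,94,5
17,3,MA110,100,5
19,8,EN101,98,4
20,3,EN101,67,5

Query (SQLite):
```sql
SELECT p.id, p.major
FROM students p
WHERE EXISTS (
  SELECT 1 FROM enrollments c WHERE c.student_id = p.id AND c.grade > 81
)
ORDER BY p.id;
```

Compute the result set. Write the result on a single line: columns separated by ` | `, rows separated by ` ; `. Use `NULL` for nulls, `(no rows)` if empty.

3 | Econ ; 5 | Music ; 8 | Econ

For each students row, check whether any enrollments with matching student_id has grade > 81.
Keep rows where that is true.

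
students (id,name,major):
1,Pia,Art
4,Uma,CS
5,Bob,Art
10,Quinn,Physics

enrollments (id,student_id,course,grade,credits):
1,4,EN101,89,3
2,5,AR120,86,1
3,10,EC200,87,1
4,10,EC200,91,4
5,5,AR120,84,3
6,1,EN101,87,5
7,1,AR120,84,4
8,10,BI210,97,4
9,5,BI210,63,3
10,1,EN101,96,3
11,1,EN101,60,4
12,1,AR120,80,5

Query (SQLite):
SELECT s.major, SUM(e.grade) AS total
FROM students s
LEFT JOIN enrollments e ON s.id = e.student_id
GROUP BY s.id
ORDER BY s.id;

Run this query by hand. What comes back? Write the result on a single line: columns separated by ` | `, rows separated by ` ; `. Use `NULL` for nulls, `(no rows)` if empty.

Art | 407 ; CS | 89 ; Art | 233 ; Physics | 275

LEFT JOIN keeps every students row; unmatched ones get NULL for enrollments columns.
Group by students.id and compute SUM(e.grade). SUM over an all-NULL group is NULL.
  1: ids {6, 7, 10, 11, 12} → SUM(e.grade)=407
  4: ids {1} → SUM(e.grade)=89
  5: ids {2, 5, 9} → SUM(e.grade)=233
  10: ids {3, 4, 8} → SUM(e.grade)=275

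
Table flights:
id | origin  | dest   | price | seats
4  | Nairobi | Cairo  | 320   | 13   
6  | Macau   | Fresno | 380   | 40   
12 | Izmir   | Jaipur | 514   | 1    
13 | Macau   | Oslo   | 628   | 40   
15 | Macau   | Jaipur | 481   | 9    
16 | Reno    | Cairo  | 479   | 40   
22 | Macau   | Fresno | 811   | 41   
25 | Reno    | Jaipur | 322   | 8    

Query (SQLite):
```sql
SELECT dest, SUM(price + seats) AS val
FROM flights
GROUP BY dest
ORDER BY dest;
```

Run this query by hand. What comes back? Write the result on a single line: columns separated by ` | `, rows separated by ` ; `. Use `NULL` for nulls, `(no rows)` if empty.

For each row compute price + seats.
Group by dest; take SUM of the expression per group.
  Cairo: ids {4, 16} → SUM(price + seats)=852
  Fresno: ids {6, 22} → SUM(price + seats)=1272
  Jaipur: ids {12, 15, 25} → SUM(price + seats)=1335
  Oslo: ids {13} → SUM(price + seats)=668

Cairo | 852 ; Fresno | 1272 ; Jaipur | 1335 ; Oslo | 668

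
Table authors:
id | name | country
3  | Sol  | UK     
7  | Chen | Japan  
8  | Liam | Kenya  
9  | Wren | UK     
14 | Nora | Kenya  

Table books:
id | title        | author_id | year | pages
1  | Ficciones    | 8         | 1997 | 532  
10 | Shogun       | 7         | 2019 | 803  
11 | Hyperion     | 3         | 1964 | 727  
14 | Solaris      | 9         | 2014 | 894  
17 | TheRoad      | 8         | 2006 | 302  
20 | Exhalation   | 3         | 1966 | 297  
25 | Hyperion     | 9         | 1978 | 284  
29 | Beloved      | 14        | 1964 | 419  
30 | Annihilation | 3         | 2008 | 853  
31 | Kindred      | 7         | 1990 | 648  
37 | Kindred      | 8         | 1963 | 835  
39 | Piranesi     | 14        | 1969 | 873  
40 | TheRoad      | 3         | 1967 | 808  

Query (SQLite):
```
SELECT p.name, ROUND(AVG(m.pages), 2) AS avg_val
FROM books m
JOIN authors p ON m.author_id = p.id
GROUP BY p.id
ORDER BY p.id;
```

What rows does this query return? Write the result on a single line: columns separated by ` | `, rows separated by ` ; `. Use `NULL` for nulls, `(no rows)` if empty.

Sol | 671.25 ; Chen | 725.5 ; Liam | 556.33 ; Wren | 589 ; Nora | 646

Join each books row to its authors via author_id.
Group joined rows by authors.id; compute ROUND(AVG(m.pages), 2) per group.
  3: ids {11, 20, 30, 40} → ROUND(AVG(m.pages), 2)=671.25
  7: ids {10, 31} → ROUND(AVG(m.pages), 2)=725.5
  8: ids {1, 17, 37} → ROUND(AVG(m.pages), 2)=556.33
  9: ids {14, 25} → ROUND(AVG(m.pages), 2)=589
  14: ids {29, 39} → ROUND(AVG(m.pages), 2)=646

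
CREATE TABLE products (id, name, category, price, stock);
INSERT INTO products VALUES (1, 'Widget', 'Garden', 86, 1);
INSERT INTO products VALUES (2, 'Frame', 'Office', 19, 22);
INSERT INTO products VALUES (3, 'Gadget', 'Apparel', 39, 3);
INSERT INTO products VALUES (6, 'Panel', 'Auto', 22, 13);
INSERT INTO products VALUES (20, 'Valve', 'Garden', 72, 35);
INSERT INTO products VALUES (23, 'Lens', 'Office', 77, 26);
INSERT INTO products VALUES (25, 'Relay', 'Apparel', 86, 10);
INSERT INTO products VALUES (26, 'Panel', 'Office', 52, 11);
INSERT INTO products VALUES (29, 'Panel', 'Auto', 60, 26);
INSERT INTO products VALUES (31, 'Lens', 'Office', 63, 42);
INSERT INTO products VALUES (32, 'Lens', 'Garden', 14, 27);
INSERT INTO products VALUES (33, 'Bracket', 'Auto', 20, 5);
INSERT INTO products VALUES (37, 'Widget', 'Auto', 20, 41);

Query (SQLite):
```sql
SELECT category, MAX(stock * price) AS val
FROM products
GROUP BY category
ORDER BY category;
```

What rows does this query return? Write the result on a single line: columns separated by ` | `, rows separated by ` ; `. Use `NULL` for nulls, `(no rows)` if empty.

For each row compute stock * price.
Group by category; take MAX of the expression per group.
  Apparel: ids {3, 25} → MAX(stock * price)=860
  Auto: ids {6, 29, 33, 37} → MAX(stock * price)=1560
  Garden: ids {1, 20, 32} → MAX(stock * price)=2520
  Office: ids {2, 23, 26, 31} → MAX(stock * price)=2646

Apparel | 860 ; Auto | 1560 ; Garden | 2520 ; Office | 2646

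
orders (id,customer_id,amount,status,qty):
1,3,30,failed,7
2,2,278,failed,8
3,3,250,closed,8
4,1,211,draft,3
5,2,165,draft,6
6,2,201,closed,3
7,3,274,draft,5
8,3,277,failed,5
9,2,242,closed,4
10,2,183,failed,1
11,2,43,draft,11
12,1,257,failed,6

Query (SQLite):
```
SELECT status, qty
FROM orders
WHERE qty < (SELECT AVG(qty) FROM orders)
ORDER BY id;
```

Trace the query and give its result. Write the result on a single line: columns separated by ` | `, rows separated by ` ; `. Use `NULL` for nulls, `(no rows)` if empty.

draft | 3 ; closed | 3 ; draft | 5 ; failed | 5 ; closed | 4 ; failed | 1

Scalar subquery: AVG(qty) over all orders rows = 5.583333 (≈; comparison uses full precision).
Keep rows where qty < that value.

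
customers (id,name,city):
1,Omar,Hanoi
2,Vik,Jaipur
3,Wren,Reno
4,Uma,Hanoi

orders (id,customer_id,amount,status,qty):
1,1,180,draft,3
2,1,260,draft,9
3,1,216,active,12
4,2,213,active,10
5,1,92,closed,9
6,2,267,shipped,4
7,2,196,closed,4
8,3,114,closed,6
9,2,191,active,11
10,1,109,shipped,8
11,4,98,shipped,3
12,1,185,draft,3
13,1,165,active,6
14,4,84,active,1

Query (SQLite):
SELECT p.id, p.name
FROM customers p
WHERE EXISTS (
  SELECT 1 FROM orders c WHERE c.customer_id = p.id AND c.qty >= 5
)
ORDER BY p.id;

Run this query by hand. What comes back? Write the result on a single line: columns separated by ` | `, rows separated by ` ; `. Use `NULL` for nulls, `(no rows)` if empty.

1 | Omar ; 2 | Vik ; 3 | Wren

For each customers row, check whether any orders with matching customer_id has qty >= 5.
Keep rows where that is true.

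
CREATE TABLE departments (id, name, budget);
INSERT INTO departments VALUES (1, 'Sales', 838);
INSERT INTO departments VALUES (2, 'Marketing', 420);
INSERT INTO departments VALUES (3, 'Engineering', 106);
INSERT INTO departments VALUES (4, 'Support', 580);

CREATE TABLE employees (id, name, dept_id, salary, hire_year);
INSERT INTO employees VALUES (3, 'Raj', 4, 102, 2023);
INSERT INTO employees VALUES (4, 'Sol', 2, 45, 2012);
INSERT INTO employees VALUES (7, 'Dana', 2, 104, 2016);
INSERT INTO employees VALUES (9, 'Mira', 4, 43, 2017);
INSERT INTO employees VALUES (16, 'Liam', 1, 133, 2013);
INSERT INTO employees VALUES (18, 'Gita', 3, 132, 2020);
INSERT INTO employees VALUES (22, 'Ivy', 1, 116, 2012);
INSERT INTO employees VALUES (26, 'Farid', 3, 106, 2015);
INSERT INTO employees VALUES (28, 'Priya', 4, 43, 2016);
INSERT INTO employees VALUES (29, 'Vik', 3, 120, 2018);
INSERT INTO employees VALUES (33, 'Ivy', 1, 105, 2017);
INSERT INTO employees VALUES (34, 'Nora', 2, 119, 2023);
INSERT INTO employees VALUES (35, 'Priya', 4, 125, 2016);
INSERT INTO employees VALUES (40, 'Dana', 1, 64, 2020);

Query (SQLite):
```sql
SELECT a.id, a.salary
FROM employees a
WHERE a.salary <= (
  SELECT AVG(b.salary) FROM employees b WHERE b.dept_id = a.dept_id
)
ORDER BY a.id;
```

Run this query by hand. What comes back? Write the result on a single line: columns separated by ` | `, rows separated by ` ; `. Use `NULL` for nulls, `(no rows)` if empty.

For each employees row a, compute AVG(salary) over rows sharing a.dept_id.
Keep row a if a.salary <= that per-group AVG.
  dept_id=1: AVG(salary) = 104.5
  dept_id=2: AVG(salary) = 89.333333
  dept_id=3: AVG(salary) = 119.333333
  dept_id=4: AVG(salary) = 78.25

4 | 45 ; 9 | 43 ; 26 | 106 ; 28 | 43 ; 40 | 64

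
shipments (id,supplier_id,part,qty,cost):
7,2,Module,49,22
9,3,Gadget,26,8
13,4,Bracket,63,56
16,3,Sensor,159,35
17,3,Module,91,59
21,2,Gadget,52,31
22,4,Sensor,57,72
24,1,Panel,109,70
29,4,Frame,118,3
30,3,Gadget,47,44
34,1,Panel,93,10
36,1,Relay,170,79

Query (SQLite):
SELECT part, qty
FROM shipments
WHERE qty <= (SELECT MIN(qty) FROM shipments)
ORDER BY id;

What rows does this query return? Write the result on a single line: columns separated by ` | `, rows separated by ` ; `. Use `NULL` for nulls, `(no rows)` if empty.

Gadget | 26

Scalar subquery: MIN(qty) over all shipments rows = 26.
Keep rows where qty <= that value.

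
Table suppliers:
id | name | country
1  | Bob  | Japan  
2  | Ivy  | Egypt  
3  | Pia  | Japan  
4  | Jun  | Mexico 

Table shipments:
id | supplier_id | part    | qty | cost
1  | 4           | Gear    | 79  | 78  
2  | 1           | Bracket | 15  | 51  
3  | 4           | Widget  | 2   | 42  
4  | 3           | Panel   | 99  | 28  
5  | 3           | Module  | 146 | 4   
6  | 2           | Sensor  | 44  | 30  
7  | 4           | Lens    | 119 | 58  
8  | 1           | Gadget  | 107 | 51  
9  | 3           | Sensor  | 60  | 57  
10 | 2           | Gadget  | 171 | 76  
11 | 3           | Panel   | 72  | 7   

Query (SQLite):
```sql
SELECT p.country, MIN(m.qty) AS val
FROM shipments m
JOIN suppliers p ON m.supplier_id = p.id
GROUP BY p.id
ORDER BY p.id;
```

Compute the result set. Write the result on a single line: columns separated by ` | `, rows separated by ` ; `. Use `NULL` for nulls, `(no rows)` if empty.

Join each shipments row to its suppliers via supplier_id.
Group joined rows by suppliers.id; compute MIN(m.qty) per group.
  1: ids {2, 8} → MIN(m.qty)=15
  2: ids {6, 10} → MIN(m.qty)=44
  3: ids {4, 5, 9, 11} → MIN(m.qty)=60
  4: ids {1, 3, 7} → MIN(m.qty)=2

Japan | 15 ; Egypt | 44 ; Japan | 60 ; Mexico | 2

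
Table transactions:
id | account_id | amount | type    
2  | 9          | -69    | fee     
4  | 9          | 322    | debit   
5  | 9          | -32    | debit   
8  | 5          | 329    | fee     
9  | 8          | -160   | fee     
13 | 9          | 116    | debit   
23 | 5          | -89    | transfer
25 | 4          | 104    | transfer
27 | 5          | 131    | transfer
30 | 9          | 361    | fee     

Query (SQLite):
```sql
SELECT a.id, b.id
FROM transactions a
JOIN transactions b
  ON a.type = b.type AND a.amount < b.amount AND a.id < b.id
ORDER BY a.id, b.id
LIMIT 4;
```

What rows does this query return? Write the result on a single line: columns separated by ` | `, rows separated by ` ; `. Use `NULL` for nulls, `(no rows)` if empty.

Pairs (a,b) with same type, a.amount < b.amount, a.id < b.id.
type groups: debit:{4,5,13} fee:{2,8,9,30} transfer:{23,25,27}
Ordered by (a.id, b.id); first 4.

2 | 8 ; 2 | 30 ; 5 | 13 ; 8 | 30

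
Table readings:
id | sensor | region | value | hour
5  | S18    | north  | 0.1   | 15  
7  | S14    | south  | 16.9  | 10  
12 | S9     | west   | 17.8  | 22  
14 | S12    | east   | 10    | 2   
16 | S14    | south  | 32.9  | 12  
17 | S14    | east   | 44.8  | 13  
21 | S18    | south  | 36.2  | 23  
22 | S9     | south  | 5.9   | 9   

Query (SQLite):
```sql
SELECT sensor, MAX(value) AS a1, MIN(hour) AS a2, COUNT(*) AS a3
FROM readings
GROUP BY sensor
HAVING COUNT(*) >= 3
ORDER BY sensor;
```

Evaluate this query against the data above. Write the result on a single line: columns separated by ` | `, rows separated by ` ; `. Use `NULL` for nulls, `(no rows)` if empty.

Group readings by sensor.
Per group compute: MAX(value), MIN(hour), COUNT(*).
HAVING: drop groups with fewer than 3 rows.
  S12: ids {14} → MAX(value)=10, MIN(hour)=2, COUNT(*)=1
  S14: ids {7, 16, 17} → MAX(value)=44.8, MIN(hour)=10, COUNT(*)=3
  S18: ids {5, 21} → MAX(value)=36.2, MIN(hour)=15, COUNT(*)=2
  S9: ids {12, 22} → MAX(value)=17.8, MIN(hour)=9, COUNT(*)=2

S14 | 44.8 | 10 | 3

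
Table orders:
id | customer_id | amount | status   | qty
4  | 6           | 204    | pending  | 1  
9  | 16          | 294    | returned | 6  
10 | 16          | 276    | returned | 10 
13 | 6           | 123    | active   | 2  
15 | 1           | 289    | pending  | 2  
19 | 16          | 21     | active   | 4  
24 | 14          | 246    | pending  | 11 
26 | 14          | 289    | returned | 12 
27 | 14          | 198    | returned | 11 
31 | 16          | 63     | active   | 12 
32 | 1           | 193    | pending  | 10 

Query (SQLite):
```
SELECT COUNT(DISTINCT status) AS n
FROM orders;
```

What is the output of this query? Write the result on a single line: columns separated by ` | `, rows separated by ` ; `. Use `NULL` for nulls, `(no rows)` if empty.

Count distinct non-NULL status values.

3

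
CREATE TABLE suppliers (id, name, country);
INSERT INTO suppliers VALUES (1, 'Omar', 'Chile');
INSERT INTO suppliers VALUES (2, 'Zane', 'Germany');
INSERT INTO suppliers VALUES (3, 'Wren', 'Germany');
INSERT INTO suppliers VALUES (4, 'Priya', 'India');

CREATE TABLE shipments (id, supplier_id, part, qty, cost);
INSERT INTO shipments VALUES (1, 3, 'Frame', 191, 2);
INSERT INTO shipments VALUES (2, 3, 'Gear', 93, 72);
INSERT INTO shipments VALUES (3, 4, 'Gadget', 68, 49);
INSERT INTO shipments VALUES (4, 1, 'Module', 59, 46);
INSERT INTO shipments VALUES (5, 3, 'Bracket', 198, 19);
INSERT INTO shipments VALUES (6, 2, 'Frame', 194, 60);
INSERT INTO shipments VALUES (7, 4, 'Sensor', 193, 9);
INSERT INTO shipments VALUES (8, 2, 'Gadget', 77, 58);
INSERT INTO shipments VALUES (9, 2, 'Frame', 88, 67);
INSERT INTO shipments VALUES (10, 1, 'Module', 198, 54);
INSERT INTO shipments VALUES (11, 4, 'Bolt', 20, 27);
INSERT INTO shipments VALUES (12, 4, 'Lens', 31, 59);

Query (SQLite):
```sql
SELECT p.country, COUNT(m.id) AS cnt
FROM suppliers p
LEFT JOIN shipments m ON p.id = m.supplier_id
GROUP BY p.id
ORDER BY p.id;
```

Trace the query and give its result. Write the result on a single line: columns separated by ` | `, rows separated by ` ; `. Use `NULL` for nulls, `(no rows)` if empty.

Chile | 2 ; Germany | 3 ; Germany | 3 ; India | 4

LEFT JOIN keeps every suppliers row; unmatched ones get NULL for shipments columns.
Group by suppliers.id and compute COUNT(m.id). COUNT(col) of an all-NULL group is 0.
  1: ids {4, 10} → COUNT(m.id)=2
  2: ids {6, 8, 9} → COUNT(m.id)=3
  3: ids {1, 2, 5} → COUNT(m.id)=3
  4: ids {3, 7, 11, 12} → COUNT(m.id)=4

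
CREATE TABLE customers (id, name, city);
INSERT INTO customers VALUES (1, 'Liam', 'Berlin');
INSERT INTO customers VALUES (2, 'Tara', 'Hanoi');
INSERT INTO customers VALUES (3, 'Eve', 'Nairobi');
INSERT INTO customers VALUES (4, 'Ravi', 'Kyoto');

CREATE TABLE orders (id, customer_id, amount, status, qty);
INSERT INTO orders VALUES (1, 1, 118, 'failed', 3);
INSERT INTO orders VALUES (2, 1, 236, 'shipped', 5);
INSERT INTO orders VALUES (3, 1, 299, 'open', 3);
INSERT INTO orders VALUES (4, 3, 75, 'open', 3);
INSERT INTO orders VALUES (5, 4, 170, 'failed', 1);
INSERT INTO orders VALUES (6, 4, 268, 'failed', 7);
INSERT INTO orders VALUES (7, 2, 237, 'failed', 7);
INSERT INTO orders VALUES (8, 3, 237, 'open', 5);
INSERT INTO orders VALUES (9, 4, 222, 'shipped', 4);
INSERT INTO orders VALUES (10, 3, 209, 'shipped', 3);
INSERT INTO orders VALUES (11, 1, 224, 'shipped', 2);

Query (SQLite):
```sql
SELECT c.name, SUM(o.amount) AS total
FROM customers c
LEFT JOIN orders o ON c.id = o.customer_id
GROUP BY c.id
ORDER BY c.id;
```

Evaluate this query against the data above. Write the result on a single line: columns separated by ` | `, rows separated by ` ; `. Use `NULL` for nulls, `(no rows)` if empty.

LEFT JOIN keeps every customers row; unmatched ones get NULL for orders columns.
Group by customers.id and compute SUM(o.amount). SUM over an all-NULL group is NULL.
  1: ids {1, 2, 3, 11} → SUM(o.amount)=877
  2: ids {7} → SUM(o.amount)=237
  3: ids {4, 8, 10} → SUM(o.amount)=521
  4: ids {5, 6, 9} → SUM(o.amount)=660

Liam | 877 ; Tara | 237 ; Eve | 521 ; Ravi | 660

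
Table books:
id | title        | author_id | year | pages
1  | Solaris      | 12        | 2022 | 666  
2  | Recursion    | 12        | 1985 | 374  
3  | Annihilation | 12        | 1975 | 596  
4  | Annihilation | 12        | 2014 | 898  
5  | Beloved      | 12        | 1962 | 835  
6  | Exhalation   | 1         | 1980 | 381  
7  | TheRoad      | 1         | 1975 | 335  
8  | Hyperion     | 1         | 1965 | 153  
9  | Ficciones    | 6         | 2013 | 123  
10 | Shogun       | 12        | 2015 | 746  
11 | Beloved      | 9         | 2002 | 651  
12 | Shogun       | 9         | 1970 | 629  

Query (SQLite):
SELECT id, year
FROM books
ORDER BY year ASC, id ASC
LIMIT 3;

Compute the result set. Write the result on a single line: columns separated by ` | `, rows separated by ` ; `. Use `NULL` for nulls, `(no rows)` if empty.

5 | 1962 ; 8 | 1965 ; 12 | 1970

Sort by year asc, tiebreak id asc: (1962, id=5), (1965, id=8), (1970, id=12), (1975, id=3), (1975, id=7), (1980, id=6) …. Take first 3.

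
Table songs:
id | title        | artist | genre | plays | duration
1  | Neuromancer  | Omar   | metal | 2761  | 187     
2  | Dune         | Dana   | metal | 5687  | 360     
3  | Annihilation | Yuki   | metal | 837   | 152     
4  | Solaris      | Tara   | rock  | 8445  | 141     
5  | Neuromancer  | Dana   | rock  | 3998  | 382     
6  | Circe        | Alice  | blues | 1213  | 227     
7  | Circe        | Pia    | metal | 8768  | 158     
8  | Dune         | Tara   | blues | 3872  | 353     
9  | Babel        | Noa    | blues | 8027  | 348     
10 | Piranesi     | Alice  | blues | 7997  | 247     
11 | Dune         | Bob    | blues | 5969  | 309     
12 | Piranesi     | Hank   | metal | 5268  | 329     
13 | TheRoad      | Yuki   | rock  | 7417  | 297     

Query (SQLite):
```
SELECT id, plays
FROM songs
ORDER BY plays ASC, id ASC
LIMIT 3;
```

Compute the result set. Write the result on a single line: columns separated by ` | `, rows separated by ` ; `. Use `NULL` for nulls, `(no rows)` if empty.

3 | 837 ; 6 | 1213 ; 1 | 2761

Sort by plays asc, tiebreak id asc: (837, id=3), (1213, id=6), (2761, id=1), (3872, id=8), (3998, id=5), (5268, id=12) …. Take first 3.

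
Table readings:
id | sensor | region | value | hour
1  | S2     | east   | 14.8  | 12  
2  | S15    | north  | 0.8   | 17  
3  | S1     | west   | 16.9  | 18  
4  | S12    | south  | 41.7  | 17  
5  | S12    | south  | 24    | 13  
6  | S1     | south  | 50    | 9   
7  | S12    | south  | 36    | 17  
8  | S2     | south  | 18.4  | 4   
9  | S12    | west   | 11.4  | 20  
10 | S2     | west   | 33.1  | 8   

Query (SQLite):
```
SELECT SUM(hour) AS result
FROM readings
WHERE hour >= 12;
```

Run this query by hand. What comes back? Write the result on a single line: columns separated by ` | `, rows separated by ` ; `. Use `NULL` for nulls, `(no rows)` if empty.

Rows where hour >= 12 → hour values: [12, 17, 18, 17, 13, 17, 20].
SUM of non-NULL values = 114.

114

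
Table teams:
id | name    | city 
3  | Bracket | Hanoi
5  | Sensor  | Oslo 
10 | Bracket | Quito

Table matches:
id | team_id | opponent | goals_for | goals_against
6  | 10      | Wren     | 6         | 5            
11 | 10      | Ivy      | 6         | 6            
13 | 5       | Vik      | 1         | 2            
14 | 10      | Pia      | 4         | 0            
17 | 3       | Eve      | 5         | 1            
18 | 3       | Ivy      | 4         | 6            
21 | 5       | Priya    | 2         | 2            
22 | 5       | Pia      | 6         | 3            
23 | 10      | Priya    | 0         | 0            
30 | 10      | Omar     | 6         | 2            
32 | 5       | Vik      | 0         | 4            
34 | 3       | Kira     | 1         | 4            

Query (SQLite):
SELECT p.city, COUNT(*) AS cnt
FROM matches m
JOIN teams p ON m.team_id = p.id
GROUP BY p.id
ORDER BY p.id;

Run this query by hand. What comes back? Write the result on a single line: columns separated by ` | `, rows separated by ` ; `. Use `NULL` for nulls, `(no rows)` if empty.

Hanoi | 3 ; Oslo | 4 ; Quito | 5

Join each matches row to its teams via team_id.
Group joined rows by teams.id; compute COUNT(*) per group.
  3: ids {17, 18, 34} → COUNT(*)=3
  5: ids {13, 21, 22, 32} → COUNT(*)=4
  10: ids {6, 11, 14, 23, 30} → COUNT(*)=5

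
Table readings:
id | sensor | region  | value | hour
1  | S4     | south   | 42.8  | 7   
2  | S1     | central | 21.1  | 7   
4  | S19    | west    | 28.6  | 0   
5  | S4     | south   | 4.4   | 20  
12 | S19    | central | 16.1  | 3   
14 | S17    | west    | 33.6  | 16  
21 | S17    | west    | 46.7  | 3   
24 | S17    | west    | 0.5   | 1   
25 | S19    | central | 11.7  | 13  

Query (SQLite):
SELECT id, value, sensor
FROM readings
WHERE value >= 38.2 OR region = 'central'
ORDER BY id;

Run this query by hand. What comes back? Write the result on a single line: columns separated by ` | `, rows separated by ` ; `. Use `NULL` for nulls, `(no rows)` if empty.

1 | 42.8 | S4 ; 2 | 21.1 | S1 ; 12 | 16.1 | S19 ; 21 | 46.7 | S17 ; 25 | 11.7 | S19

value >= 38.2: ids {1, 21}
region = 'central': ids {2, 12, 25}
Combine with OR.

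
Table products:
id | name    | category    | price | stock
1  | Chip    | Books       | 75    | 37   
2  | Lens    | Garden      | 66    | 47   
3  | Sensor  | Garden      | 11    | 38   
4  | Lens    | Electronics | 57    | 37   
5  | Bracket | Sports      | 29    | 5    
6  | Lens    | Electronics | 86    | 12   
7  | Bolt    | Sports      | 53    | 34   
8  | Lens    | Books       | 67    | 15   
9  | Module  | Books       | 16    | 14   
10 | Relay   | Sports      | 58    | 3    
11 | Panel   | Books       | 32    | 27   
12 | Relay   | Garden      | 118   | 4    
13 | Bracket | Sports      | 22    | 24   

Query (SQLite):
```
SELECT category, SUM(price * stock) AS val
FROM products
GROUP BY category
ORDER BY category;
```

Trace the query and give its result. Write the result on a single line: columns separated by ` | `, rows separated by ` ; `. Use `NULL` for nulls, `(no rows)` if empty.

Books | 4868 ; Electronics | 3141 ; Garden | 3992 ; Sports | 2649

For each row compute price * stock.
Group by category; take SUM of the expression per group.
  Books: ids {1, 8, 9, 11} → SUM(price * stock)=4868
  Electronics: ids {4, 6} → SUM(price * stock)=3141
  Garden: ids {2, 3, 12} → SUM(price * stock)=3992
  Sports: ids {5, 7, 10, 13} → SUM(price * stock)=2649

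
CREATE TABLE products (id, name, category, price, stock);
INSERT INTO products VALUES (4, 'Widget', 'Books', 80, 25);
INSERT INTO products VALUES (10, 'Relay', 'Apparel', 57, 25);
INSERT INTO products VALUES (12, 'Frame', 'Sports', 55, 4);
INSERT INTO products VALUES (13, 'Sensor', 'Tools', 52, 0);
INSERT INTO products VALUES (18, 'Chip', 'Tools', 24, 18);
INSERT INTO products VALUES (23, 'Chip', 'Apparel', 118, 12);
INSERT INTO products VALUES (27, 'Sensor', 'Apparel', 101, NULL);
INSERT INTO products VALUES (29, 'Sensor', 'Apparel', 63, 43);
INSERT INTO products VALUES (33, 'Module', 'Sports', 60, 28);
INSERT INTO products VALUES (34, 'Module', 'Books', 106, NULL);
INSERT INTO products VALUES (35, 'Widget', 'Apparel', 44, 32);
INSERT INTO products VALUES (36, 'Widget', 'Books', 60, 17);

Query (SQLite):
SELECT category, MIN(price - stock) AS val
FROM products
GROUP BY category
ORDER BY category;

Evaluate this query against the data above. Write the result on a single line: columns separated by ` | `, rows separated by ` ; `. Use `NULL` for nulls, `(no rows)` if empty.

Apparel | 12 ; Books | 43 ; Sports | 32 ; Tools | 6

For each row compute price - stock.
Group by category; take MIN of the expression per group.
  Apparel: ids {10, 23, 27, 29, 35} → MIN(price - stock)=12
  Books: ids {4, 34, 36} → MIN(price - stock)=43
  Sports: ids {12, 33} → MIN(price - stock)=32
  Tools: ids {13, 18} → MIN(price - stock)=6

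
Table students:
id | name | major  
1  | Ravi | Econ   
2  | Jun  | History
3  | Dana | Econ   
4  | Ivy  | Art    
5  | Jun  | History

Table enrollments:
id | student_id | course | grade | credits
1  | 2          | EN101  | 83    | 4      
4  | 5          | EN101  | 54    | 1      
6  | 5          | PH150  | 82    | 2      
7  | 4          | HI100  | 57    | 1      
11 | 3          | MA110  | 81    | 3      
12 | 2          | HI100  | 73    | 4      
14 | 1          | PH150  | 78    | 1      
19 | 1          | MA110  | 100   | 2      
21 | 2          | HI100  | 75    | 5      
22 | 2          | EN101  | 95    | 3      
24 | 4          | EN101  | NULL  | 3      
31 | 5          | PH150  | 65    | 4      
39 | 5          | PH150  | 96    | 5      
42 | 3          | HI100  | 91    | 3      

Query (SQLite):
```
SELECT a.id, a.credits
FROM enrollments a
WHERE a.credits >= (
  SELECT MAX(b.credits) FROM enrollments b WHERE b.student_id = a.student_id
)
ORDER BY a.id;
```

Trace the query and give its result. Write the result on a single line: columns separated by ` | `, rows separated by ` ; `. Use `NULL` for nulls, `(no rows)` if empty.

11 | 3 ; 19 | 2 ; 21 | 5 ; 24 | 3 ; 39 | 5 ; 42 | 3

For each enrollments row a, compute MAX(credits) over rows sharing a.student_id.
Keep row a if a.credits >= that per-group MAX.
  student_id=1: MAX(credits) = 2
  student_id=2: MAX(credits) = 5
  student_id=3: MAX(credits) = 3
  student_id=4: MAX(credits) = 3
  student_id=5: MAX(credits) = 5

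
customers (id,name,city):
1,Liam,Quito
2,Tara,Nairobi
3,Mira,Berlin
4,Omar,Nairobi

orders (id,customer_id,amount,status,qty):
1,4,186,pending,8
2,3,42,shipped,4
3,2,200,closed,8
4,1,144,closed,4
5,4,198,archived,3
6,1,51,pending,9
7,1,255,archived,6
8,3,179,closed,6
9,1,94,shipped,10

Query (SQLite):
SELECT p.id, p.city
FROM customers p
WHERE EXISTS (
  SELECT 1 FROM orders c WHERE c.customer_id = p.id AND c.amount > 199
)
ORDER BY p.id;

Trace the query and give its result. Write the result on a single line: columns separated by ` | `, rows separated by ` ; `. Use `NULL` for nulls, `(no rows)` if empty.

1 | Quito ; 2 | Nairobi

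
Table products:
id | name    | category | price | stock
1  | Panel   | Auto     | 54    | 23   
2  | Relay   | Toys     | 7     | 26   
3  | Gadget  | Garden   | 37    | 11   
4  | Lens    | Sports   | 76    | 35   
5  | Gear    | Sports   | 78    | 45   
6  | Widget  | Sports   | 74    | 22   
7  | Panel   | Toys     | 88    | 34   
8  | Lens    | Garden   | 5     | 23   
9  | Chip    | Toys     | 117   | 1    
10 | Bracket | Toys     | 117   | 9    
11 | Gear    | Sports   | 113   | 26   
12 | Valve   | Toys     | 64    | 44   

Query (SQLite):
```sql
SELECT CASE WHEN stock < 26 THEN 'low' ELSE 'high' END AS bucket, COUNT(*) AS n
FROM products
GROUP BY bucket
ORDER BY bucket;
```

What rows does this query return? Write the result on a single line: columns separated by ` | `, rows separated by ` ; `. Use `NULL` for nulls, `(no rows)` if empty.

Bucket rows by stock < 26 → 'low' else 'high'; count each bucket.

high | 6 ; low | 6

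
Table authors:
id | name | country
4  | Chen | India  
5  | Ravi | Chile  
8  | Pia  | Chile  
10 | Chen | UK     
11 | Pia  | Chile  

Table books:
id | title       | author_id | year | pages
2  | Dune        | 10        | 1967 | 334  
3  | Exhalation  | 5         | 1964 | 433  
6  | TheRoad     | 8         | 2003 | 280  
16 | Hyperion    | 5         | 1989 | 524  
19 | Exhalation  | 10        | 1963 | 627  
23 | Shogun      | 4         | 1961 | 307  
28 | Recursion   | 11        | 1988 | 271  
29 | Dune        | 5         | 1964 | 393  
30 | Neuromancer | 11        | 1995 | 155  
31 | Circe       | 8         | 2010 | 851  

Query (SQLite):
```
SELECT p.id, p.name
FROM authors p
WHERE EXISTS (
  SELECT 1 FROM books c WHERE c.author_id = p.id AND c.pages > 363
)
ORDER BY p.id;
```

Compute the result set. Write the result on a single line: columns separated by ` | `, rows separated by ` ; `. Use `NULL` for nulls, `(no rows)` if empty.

For each authors row, check whether any books with matching author_id has pages > 363.
Keep rows where that is true.

5 | Ravi ; 8 | Pia ; 10 | Chen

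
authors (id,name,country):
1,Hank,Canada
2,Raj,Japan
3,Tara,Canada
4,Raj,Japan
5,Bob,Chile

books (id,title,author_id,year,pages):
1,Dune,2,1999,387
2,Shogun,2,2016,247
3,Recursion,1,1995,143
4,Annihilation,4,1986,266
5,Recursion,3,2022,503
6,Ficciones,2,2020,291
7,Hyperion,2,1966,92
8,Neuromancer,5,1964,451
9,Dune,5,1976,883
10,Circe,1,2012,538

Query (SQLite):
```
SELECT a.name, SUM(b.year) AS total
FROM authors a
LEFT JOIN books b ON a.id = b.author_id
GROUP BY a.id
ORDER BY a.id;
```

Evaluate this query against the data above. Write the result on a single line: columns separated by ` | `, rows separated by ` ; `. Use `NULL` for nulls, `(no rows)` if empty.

Hank | 4007 ; Raj | 8001 ; Tara | 2022 ; Raj | 1986 ; Bob | 3940

LEFT JOIN keeps every authors row; unmatched ones get NULL for books columns.
Group by authors.id and compute SUM(b.year). SUM over an all-NULL group is NULL.
  1: ids {3, 10} → SUM(b.year)=4007
  2: ids {1, 2, 6, 7} → SUM(b.year)=8001
  3: ids {5} → SUM(b.year)=2022
  4: ids {4} → SUM(b.year)=1986
  5: ids {8, 9} → SUM(b.year)=3940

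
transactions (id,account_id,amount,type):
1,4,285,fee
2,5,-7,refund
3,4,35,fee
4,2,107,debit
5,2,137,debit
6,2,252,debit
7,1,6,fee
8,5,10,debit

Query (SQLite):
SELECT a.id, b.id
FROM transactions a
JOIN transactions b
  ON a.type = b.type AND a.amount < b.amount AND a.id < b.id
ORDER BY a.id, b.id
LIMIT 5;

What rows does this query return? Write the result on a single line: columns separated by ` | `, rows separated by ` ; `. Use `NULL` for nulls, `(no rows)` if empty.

Pairs (a,b) with same type, a.amount < b.amount, a.id < b.id.
type groups: debit:{4,5,6,8} fee:{1,3,7} refund:{2}
Ordered by (a.id, b.id); first 5.

4 | 5 ; 4 | 6 ; 5 | 6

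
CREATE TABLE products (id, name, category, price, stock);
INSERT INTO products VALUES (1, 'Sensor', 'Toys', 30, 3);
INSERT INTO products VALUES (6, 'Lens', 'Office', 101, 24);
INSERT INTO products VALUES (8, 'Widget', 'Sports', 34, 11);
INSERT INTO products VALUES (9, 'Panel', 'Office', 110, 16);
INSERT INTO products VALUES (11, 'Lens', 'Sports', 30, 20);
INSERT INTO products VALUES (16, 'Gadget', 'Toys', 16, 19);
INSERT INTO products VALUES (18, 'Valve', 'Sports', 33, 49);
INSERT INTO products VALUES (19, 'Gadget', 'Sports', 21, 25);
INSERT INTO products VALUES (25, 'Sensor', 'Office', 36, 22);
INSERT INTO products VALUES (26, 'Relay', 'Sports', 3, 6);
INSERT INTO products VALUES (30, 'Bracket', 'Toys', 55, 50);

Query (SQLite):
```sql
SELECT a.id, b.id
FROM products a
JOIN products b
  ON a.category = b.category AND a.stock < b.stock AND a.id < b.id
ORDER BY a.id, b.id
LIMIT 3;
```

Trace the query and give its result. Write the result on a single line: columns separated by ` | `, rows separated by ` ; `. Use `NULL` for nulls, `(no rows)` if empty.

1 | 16 ; 1 | 30 ; 8 | 11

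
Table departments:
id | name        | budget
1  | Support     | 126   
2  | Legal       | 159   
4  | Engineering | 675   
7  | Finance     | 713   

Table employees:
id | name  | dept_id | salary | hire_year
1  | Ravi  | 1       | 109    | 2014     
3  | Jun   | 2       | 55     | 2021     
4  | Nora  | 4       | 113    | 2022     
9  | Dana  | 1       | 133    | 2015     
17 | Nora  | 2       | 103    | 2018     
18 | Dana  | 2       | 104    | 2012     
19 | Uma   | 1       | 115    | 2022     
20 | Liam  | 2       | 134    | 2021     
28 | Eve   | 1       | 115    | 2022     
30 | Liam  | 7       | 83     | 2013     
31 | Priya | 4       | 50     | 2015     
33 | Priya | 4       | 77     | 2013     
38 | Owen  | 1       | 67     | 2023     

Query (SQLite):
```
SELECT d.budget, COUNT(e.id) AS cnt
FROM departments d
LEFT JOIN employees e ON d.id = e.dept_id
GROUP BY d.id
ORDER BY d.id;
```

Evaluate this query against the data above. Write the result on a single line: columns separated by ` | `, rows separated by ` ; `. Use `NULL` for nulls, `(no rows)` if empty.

LEFT JOIN keeps every departments row; unmatched ones get NULL for employees columns.
Group by departments.id and compute COUNT(e.id). COUNT(col) of an all-NULL group is 0.
  1: ids {1, 9, 19, 28, 38} → COUNT(e.id)=5
  2: ids {3, 17, 18, 20} → COUNT(e.id)=4
  4: ids {4, 31, 33} → COUNT(e.id)=3
  7: ids {30} → COUNT(e.id)=1

126 | 5 ; 159 | 4 ; 675 | 3 ; 713 | 1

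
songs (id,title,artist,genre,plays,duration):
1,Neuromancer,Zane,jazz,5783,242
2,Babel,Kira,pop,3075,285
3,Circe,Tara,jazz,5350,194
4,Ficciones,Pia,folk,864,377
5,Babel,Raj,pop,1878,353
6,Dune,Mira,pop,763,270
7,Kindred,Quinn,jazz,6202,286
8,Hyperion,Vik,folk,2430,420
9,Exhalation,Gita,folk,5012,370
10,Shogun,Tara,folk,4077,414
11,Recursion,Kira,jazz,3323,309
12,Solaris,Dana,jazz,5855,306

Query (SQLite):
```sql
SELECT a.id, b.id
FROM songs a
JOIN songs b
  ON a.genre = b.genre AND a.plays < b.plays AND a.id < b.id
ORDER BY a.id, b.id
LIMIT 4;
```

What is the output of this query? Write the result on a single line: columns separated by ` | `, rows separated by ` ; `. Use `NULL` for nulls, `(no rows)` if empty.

Pairs (a,b) with same genre, a.plays < b.plays, a.id < b.id.
genre groups: folk:{4,8,9,10} jazz:{1,3,7,11,12} pop:{2,5,6}
Ordered by (a.id, b.id); first 4.

1 | 7 ; 1 | 12 ; 3 | 7 ; 3 | 12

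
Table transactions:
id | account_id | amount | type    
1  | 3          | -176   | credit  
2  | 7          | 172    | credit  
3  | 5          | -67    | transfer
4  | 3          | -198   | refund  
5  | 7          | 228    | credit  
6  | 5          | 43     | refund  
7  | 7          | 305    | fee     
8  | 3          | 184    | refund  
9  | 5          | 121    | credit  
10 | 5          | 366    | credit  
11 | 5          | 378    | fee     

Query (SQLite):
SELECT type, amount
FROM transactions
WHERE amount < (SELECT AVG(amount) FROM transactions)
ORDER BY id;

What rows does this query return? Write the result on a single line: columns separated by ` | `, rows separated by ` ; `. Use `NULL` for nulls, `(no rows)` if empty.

Scalar subquery: AVG(amount) over all transactions rows = 123.272727 (≈; comparison uses full precision).
Keep rows where amount < that value.

credit | -176 ; transfer | -67 ; refund | -198 ; refund | 43 ; credit | 121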